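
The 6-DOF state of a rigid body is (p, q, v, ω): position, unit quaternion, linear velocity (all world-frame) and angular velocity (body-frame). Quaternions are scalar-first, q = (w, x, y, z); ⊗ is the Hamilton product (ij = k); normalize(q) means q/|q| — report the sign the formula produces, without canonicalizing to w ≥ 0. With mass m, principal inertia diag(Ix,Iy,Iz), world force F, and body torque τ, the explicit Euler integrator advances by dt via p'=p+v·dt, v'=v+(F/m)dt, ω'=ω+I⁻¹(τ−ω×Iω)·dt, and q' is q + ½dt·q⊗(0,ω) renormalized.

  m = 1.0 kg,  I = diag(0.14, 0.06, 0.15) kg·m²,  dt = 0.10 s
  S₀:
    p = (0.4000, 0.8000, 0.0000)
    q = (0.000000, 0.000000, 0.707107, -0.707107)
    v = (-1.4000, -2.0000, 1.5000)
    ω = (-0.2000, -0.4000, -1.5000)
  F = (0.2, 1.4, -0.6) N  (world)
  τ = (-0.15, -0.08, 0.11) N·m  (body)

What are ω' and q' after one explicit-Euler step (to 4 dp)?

ω×(Iω) gyroscopic = (0.0540, -0.0030, -0.0064)
(τ − ω×Iω)/I = (-1.4571, -1.2833, 0.7760)
ω' = ω + α·dt = (-0.3457, -0.5283, -1.4224)
Hamilton product q⊗(0,ω) = (-0.7778177, -1.3435033, 0.1414214, 0.1414214)
q' = normalize(q + ½dt·q⊗(0,ω)) = (-0.0388, -0.0670, 0.7120, -0.6979)

ω' = (-0.3457, -0.5283, -1.4224)
q' = (-0.0388, -0.0670, 0.7120, -0.6979)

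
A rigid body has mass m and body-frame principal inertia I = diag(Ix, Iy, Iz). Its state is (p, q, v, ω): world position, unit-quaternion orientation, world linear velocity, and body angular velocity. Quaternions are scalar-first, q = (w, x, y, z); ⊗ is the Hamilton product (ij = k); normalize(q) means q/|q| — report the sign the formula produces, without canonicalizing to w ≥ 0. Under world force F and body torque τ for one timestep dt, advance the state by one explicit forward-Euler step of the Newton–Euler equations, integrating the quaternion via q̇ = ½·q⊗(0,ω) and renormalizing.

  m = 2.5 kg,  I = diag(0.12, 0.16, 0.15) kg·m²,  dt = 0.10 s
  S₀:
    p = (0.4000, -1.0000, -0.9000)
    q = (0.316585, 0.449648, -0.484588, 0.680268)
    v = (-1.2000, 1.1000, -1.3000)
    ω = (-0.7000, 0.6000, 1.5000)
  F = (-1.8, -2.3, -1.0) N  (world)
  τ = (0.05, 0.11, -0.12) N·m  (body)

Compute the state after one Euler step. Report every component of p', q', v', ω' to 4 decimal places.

ω×(Iω) gyroscopic = (-0.0090, 0.0315, -0.0168)
angular accel α = (0.4917, 0.4906, -0.6880)
ω + α·dt = (-0.6508, 0.6491, 1.4312)
2q̇ = q⊗(0,ω) = (-0.4148956, -1.3566523, -0.9607086, 0.4054547)
q + ½dt·q⊗(0,ω), renormalized = (0.2947, 0.3803, -0.5306, 0.6978)
p + v·dt = (0.2800, -0.8900, -1.0300)
v' = v + a·dt = (-1.2720, 1.0080, -1.3400)

p' = (0.2800, -0.8900, -1.0300)
q' = (0.2947, 0.3803, -0.5306, 0.6978)
v' = (-1.2720, 1.0080, -1.3400)
ω' = (-0.6508, 0.6491, 1.4312)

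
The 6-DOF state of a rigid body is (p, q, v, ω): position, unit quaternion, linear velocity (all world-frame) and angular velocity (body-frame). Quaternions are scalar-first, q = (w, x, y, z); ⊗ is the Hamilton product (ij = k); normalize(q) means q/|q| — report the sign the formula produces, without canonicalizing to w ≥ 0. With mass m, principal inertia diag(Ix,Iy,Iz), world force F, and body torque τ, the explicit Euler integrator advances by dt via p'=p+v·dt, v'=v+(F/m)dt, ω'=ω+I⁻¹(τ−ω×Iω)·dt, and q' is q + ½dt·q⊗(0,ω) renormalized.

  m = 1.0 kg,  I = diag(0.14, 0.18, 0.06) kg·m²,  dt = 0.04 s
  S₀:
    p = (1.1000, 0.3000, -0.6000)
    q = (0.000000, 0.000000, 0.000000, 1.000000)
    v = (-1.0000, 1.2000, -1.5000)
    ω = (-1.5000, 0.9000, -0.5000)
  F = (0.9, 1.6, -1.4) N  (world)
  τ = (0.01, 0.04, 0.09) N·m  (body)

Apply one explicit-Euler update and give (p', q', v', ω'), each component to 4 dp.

p' = (1.0600, 0.3480, -0.6600)
q' = (0.0100, -0.0180, -0.0300, 0.9993)
v' = (-0.9640, 1.2640, -1.5560)
ω' = (-1.5126, 0.8956, -0.4040)

linear accel F/m = (0.9000, 1.6000, -1.4000)
p' = p + v·dt = (1.0600, 0.3480, -0.6600)
v' = v + a·dt = (-0.9640, 1.2640, -1.5560)
gyro term ω×Iω = (0.0540, 0.0600, -0.0540)
angular accel α = (-0.3143, -0.1111, 2.4000)
ω + α·dt = (-1.5126, 0.8956, -0.4040)
Hamilton product q⊗(0,ω) = (0.5000000, -0.9000000, -1.5000000, 0.0000000)
q' = normalize(q + ½dt·q⊗(0,ω)) = (0.0100, -0.0180, -0.0300, 0.9993)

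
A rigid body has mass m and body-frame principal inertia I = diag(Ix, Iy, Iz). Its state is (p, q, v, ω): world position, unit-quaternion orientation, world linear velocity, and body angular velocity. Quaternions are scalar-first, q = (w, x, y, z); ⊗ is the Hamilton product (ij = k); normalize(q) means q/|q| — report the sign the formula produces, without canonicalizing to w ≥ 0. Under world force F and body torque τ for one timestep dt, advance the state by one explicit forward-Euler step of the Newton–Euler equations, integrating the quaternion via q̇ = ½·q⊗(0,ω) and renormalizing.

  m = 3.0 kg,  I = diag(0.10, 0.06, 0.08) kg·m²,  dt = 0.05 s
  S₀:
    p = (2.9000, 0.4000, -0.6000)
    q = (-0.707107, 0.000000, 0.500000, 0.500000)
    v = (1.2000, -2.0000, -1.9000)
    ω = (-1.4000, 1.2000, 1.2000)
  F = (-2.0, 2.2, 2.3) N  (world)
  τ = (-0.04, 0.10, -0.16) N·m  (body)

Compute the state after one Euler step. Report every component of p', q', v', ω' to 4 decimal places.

p' = (2.9600, 0.3000, -0.6950)
q' = (-0.7360, 0.0247, 0.4606, 0.4955)
v' = (1.1667, -1.9633, -1.8617)
ω' = (-1.4344, 1.3113, 1.0580)

gyro term ω×Iω = (0.0288, -0.0336, 0.0672)
angular accel α = (-0.6880, 2.2267, -2.8400)
ω + α·dt = (-1.4344, 1.3113, 1.0580)
2q̇ = q⊗(0,ω) = (-1.2000000, 0.9899498, -1.5485284, -0.1485284)
q' = normalize(q + ½dt·q⊗(0,ω)) = (-0.7360, 0.0247, 0.4606, 0.4955)
p' = p + v·dt = (2.9600, 0.3000, -0.6950)
v + (F/m)dt = (1.1667, -1.9633, -1.8617)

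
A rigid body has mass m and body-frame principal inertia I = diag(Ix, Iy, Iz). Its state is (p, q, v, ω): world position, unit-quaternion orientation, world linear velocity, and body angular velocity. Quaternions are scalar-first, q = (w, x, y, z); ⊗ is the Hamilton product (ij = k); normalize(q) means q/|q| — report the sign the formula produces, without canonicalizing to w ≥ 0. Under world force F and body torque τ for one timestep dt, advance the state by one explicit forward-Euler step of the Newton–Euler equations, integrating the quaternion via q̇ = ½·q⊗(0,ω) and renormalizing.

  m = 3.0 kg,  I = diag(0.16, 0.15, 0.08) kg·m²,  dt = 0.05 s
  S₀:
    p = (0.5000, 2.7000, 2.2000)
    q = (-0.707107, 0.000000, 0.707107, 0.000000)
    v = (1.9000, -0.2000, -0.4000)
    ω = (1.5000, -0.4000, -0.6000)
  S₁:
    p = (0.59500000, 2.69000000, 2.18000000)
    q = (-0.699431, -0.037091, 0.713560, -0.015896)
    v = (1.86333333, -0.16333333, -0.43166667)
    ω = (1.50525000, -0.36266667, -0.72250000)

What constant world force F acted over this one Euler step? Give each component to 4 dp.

F = (-2.2000, 2.2000, -1.9000)

Δv = v₁−v₀ = (-0.03666667, 0.03666667, -0.03166667)
m·(v₁−v₀)/dt = (-2.2000, 2.2000, -1.9000)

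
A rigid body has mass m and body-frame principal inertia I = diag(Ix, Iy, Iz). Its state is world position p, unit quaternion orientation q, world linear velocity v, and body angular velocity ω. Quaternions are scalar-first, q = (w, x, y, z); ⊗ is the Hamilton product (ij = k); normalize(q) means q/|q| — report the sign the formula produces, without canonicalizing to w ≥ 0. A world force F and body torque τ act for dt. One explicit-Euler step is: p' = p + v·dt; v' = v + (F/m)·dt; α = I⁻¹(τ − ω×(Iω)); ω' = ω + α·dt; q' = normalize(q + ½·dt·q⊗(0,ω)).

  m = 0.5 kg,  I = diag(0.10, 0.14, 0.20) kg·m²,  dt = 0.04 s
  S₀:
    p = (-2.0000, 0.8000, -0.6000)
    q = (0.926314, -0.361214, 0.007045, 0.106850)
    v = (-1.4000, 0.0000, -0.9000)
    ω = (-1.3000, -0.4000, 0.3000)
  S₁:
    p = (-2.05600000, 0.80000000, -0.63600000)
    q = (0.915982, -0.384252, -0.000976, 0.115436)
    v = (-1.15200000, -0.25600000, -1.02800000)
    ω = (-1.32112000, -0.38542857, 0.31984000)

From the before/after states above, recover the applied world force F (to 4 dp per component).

F = (3.1000, -3.2000, -1.6000)

velocity change Δv = (0.24800000, -0.25600000, -0.12800000)
F = m·Δv/dt = (3.1000, -3.2000, -1.6000)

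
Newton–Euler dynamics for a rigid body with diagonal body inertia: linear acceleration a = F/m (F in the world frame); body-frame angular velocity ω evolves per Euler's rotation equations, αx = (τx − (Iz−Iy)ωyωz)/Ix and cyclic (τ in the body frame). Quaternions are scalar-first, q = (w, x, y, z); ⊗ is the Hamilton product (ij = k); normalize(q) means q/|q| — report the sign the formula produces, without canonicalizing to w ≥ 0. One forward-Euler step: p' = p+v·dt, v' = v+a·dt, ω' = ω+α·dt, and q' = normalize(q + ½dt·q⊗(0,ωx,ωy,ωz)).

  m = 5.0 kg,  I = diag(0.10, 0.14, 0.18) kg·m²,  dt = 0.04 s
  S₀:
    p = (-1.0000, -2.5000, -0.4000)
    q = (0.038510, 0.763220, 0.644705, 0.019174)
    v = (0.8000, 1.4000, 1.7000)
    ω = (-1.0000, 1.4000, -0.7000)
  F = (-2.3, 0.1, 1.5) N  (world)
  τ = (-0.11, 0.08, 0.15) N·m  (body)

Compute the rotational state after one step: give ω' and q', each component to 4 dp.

ω' = (-1.0283, 1.4389, -0.6542)
q' = (0.0360, 0.7524, 0.6556, 0.0529)

ω×(Iω) gyroscopic = (-0.0392, -0.0560, -0.0560)
α = I⁻¹(τ − ω×Iω) = (-0.7080, 0.9714, 1.1444)
ω + α·dt = (-1.0283, 1.4389, -0.6542)
q⊗(0,ω) = (-0.1259452, -0.5166471, 0.5689940, 1.6862560)
updated quaternion q' = (0.0360, 0.7524, 0.6556, 0.0529)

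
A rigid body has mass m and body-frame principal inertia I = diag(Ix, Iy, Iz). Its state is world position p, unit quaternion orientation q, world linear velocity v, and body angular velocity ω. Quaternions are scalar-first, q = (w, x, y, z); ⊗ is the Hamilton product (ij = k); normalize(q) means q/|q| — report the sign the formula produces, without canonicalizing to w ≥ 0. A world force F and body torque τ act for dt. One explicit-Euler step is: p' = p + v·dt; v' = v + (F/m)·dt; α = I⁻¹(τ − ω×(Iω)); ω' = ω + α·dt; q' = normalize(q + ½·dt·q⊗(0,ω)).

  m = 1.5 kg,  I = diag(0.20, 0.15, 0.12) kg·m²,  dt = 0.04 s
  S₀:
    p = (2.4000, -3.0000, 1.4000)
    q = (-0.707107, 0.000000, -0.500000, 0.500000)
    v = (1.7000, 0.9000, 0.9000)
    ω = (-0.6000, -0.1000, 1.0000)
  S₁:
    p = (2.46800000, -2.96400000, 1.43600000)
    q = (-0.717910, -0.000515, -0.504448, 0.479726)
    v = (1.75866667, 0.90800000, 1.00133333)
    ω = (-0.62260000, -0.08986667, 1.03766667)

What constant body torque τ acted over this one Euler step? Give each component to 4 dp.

τ = (-0.1100, -0.0100, 0.1100)

ω₁ − ω₀ = (-0.02260000, 0.01013333, 0.03766667)
τ = I·(Δω/dt) + ω₀×(Iω₀) = (-0.1100, -0.0100, 0.1100)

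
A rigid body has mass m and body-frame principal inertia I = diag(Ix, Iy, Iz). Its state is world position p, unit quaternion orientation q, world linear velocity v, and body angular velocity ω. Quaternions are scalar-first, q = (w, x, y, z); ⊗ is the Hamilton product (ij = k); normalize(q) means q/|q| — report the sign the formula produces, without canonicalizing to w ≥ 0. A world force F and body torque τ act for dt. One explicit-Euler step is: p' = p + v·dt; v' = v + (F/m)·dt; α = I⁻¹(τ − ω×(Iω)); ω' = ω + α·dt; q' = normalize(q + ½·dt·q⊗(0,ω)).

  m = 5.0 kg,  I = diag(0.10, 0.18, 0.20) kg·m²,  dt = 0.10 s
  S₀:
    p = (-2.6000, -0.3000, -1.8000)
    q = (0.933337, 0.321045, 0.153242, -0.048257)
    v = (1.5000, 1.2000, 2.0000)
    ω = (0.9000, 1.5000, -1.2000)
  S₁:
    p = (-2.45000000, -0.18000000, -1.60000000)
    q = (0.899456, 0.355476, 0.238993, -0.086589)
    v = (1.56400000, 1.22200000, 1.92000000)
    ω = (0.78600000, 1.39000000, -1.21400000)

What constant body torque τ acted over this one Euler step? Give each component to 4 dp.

rate change Δω = (-0.11400000, -0.11000000, -0.01400000)
applied torque τ = (-0.1500, -0.0900, 0.0800)

τ = (-0.1500, -0.0900, 0.0800)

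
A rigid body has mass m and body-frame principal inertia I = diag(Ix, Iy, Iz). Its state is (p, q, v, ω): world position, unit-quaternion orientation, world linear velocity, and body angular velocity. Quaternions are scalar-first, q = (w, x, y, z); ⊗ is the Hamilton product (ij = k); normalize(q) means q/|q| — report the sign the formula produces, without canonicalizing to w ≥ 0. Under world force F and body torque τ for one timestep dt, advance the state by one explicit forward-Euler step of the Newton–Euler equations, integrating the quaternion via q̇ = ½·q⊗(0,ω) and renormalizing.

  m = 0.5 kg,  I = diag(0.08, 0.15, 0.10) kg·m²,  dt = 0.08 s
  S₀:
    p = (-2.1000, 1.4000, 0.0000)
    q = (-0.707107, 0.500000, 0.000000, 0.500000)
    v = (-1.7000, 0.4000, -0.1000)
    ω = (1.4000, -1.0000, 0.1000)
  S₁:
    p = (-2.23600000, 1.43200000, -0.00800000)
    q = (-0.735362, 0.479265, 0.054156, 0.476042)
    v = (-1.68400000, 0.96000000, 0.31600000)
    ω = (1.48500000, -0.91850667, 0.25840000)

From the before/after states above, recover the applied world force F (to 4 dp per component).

F = (0.1000, 3.5000, 2.6000)

velocity change Δv = (0.01600000, 0.56000000, 0.41600000)
applied force F = (0.1000, 3.5000, 2.6000)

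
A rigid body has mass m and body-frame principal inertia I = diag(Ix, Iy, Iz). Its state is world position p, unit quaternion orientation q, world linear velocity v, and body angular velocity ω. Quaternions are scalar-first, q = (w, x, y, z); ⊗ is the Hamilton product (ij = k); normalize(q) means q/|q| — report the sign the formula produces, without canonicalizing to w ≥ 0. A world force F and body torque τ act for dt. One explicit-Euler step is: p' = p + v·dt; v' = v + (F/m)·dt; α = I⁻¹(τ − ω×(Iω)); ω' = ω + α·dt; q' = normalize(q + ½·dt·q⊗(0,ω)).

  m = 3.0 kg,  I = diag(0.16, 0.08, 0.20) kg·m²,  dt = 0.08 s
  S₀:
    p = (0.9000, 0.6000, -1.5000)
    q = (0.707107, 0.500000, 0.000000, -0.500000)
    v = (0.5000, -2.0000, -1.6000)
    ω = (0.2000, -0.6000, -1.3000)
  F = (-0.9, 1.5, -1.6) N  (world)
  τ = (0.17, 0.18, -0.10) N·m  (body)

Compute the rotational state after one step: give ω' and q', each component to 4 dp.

ω×(Iω) gyroscopic = (0.0936, 0.0104, 0.0096)
(τ − ω×Iω)/I = (0.4775, 2.1200, -0.5480)
ω' = ω + α·dt = (0.2382, -0.4304, -1.3438)
q⊗(0,ω) = (-0.7500000, -0.1585786, 0.1257358, -1.2192391)
q' = normalize(q + ½dt·q⊗(0,ω)) = (0.6760, 0.4928, 0.0050, -0.5479)

ω' = (0.2382, -0.4304, -1.3438)
q' = (0.6760, 0.4928, 0.0050, -0.5479)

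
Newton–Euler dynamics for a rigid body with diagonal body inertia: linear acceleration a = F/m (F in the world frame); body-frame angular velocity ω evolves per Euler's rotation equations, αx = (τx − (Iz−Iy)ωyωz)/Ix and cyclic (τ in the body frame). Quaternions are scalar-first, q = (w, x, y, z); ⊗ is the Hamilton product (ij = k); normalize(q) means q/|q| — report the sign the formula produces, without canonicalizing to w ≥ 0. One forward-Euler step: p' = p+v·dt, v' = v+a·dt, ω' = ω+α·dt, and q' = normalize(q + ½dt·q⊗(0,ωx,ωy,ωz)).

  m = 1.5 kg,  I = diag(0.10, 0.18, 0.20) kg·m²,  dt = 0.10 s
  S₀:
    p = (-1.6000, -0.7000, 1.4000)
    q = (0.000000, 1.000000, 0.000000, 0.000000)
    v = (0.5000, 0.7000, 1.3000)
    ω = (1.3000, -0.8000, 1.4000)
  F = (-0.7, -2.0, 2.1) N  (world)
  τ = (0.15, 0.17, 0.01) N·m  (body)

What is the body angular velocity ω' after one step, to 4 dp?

precession coupling ω×(Iω) = (-0.0224, -0.1820, -0.0832)
(τ − ω×Iω)/I = (1.7240, 1.9556, 0.4660)
ω + α·dt = (1.4724, -0.6044, 1.4466)

ω' = (1.4724, -0.6044, 1.4466)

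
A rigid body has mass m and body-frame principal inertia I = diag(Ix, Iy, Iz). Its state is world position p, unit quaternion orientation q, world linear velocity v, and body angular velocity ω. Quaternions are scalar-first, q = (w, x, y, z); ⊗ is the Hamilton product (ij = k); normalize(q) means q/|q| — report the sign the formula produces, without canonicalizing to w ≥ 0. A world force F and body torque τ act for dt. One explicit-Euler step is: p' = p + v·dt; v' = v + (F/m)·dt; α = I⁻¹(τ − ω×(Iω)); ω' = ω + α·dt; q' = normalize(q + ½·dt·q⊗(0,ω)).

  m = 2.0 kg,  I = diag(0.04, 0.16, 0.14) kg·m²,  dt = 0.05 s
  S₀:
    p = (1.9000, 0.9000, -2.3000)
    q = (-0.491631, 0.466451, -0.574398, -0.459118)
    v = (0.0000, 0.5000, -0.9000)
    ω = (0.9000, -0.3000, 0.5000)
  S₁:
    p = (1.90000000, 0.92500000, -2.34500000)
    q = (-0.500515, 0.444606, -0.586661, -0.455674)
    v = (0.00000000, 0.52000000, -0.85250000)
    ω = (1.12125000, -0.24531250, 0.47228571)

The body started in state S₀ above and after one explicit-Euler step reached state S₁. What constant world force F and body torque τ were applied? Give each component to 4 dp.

F = (0.0000, 0.8000, 1.9000)
τ = (0.1800, 0.1300, -0.1100)

velocity change Δv = (0.00000000, 0.02000000, 0.04750000)
applied force F = (0.0000, 0.8000, 1.9000)
rate change Δω = (0.22125000, 0.05468750, -0.02771429)
τ = I·(Δω/dt) + ω₀×(Iω₀) = (0.1800, 0.1300, -0.1100)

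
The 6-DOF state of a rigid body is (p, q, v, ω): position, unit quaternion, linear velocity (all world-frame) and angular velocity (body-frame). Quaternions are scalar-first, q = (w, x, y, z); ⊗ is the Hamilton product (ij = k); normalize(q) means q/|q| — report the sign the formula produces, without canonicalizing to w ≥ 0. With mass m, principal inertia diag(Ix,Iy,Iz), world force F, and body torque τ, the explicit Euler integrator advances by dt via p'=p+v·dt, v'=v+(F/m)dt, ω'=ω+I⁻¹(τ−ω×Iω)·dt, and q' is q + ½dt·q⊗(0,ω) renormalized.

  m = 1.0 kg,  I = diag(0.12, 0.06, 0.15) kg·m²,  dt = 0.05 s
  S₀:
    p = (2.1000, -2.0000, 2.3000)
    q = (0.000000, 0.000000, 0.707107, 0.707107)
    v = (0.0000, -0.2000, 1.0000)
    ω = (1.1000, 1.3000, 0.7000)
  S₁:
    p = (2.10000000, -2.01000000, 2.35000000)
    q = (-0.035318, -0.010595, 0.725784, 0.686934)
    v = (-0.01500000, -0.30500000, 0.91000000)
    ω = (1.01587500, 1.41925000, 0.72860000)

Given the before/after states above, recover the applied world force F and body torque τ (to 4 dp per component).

v₁ − v₀ = (-0.01500000, -0.10500000, -0.09000000)
applied force F = (-0.3000, -2.1000, -1.8000)
ω₁ − ω₀ = (-0.08412500, 0.11925000, 0.02860000)
gyro term ω₀×Iω₀ = (0.0819, -0.0231, -0.0858)
τ = I·(Δω/dt) + ω₀×(Iω₀) = (-0.1200, 0.1200, 0.0000)

F = (-0.3000, -2.1000, -1.8000)
τ = (-0.1200, 0.1200, 0.0000)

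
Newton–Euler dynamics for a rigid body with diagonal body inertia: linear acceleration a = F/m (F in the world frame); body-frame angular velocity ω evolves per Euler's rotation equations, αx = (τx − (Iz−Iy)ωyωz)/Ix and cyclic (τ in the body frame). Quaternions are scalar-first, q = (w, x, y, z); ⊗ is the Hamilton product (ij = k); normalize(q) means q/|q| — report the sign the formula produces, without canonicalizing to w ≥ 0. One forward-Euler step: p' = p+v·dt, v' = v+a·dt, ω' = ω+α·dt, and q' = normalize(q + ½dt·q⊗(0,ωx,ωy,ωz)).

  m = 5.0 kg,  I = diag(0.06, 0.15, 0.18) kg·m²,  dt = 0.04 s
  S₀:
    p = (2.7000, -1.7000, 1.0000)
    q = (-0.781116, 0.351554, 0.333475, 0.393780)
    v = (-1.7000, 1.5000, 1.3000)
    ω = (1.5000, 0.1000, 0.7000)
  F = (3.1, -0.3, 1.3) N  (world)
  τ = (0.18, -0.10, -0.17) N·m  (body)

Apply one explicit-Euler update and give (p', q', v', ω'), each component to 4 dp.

α = I⁻¹(τ − ω×Iω) = (2.9650, 0.1733, -1.0194)
new body rate ω' = (1.6186, 0.1069, 0.6592)
Hamilton product q⊗(0,ω) = (-0.8363245, -0.9776195, 0.2664706, -1.0118383)
q' = normalize(q + ½dt·q⊗(0,ω)) = (-0.7974, 0.3318, 0.3386, 0.3733)
a = F/m = (0.6200, -0.0600, 0.2600)
new position p' = (2.6320, -1.6400, 1.0520)
new velocity v' = (-1.6752, 1.4976, 1.3104)

p' = (2.6320, -1.6400, 1.0520)
q' = (-0.7974, 0.3318, 0.3386, 0.3733)
v' = (-1.6752, 1.4976, 1.3104)
ω' = (1.6186, 0.1069, 0.6592)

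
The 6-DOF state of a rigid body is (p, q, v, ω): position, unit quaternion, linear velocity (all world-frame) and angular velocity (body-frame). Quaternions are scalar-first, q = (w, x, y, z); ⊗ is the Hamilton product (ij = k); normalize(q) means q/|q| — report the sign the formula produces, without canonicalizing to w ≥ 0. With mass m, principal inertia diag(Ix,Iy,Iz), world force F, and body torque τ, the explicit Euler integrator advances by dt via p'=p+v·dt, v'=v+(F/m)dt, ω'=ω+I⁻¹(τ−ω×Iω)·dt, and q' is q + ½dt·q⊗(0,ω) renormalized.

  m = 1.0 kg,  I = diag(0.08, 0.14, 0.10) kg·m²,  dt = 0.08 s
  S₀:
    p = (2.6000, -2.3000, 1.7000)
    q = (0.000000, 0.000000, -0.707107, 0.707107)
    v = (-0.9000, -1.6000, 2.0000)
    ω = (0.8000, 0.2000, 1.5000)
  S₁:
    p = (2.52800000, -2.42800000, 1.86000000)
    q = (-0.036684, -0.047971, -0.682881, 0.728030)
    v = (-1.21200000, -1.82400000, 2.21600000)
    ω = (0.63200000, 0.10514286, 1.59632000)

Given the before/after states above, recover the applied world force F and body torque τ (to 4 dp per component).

Δω = ω₁−ω₀ = (-0.16800000, -0.09485714, 0.09632000)
precession coupling = (-0.0120, -0.0240, 0.0096)
I·α + gyro = (-0.1800, -0.1900, 0.1300)
v₁ − v₀ = (-0.31200000, -0.22400000, 0.21600000)
F = m·Δv/dt = (-3.9000, -2.8000, 2.7000)

F = (-3.9000, -2.8000, 2.7000)
τ = (-0.1800, -0.1900, 0.1300)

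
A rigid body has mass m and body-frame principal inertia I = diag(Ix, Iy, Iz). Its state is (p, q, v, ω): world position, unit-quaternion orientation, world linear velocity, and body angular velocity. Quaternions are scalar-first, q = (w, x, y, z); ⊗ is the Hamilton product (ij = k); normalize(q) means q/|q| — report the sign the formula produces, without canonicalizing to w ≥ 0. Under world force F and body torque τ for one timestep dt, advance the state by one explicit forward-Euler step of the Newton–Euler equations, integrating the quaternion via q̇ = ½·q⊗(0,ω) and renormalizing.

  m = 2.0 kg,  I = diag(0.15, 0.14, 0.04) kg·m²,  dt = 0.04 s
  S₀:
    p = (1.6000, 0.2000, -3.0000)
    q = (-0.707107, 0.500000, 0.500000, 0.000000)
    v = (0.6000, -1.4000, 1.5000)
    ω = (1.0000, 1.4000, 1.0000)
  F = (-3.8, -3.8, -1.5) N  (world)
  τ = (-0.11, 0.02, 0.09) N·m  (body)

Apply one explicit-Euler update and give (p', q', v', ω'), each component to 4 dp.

p' = (1.6240, 0.1440, -2.9400)
q' = (-0.7305, 0.4955, 0.4698, -0.0101)
v' = (0.5240, -1.4760, 1.4700)
ω' = (1.0080, 1.3743, 1.1040)

new position p' = (1.6240, 0.1440, -2.9400)
new velocity v' = (0.5240, -1.4760, 1.4700)
angular accel α = (0.2000, -0.6429, 2.6000)
new body rate ω' = (1.0080, 1.3743, 1.1040)
q⊗(0,ω) = (-1.2000000, -0.2071070, -1.4899498, -0.5071070)
updated quaternion q' = (-0.7305, 0.4955, 0.4698, -0.0101)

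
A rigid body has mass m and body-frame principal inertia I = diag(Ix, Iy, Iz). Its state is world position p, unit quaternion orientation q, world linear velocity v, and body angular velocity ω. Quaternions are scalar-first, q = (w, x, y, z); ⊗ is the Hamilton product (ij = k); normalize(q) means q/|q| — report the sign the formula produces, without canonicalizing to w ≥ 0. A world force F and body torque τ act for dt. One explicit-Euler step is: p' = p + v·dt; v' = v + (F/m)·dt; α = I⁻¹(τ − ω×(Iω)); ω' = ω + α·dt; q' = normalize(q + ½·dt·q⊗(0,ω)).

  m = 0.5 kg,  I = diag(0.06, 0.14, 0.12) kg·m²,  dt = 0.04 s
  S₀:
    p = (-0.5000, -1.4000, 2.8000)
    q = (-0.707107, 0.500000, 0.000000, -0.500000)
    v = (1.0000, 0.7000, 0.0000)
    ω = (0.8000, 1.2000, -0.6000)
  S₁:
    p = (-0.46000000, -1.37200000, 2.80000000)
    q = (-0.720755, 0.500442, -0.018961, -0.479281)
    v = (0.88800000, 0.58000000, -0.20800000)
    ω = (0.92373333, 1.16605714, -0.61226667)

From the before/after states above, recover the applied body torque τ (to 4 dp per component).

τ = (0.2000, -0.0900, 0.0400)

ω₁ − ω₀ = (0.12373333, -0.03394286, -0.01226667)
τ = I·(Δω/dt) + ω₀×(Iω₀) = (0.2000, -0.0900, 0.0400)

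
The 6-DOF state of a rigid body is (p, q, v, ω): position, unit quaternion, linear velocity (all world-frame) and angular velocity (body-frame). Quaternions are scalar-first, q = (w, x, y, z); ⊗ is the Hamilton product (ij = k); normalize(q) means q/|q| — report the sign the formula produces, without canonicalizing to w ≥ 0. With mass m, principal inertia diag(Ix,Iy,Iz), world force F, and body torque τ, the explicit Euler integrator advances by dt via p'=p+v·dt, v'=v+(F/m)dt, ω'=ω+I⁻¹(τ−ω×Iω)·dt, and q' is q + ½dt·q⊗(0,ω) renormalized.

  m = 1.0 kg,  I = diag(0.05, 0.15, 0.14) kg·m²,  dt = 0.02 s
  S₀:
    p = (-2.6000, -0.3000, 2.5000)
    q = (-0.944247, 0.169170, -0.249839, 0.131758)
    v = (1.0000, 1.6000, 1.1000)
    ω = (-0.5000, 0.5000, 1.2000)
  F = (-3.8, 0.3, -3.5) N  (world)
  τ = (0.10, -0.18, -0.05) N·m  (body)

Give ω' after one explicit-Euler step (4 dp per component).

angular accel α = (2.1200, -1.5600, -0.1786)
ω' = ω + α·dt = (-0.4576, 0.4688, 1.1964)

ω' = (-0.4576, 0.4688, 1.1964)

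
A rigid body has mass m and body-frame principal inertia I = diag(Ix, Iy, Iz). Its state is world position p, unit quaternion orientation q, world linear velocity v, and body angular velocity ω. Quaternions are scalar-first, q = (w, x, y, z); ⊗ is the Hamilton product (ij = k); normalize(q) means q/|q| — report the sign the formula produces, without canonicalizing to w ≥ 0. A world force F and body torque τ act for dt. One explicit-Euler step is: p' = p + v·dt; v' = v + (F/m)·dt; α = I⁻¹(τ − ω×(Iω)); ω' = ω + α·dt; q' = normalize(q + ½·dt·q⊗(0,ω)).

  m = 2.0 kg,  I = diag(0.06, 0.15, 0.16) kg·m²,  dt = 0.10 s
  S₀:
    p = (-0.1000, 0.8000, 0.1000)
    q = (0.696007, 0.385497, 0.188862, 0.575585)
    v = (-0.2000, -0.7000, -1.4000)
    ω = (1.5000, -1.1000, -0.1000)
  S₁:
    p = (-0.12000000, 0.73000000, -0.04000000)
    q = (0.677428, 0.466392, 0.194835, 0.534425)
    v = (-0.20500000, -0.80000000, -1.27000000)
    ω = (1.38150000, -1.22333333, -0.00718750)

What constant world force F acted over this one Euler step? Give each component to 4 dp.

Δv = v₁−v₀ = (-0.00500000, -0.10000000, 0.13000000)
m·(v₁−v₀)/dt = (-0.1000, -2.0000, 2.6000)

F = (-0.1000, -2.0000, 2.6000)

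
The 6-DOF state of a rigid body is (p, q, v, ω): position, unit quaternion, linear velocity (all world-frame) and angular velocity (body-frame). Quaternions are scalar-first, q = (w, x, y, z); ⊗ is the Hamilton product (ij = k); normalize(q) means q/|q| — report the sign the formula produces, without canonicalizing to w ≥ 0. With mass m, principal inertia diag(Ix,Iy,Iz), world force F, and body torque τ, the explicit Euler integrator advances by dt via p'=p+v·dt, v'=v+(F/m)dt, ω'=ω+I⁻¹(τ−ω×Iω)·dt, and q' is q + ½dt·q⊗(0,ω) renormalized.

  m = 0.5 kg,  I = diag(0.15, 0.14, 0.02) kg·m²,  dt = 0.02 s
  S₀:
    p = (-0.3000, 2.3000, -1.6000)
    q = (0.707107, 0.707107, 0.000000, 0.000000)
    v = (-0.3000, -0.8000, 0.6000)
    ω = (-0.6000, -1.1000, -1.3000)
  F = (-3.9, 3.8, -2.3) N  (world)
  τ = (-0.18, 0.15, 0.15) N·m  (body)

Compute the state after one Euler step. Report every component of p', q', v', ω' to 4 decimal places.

p' = (-0.3060, 2.2840, -1.5880)
q' = (0.7112, 0.7027, 0.0014, -0.0170)
v' = (-0.4560, -0.6480, 0.5080)
ω' = (-0.6011, -1.0931, -1.1434)

angular accel α = (-0.0560, 0.3471, 7.8300)
ω' = ω + α·dt = (-0.6011, -1.0931, -1.1434)
Hamilton product q⊗(0,ω) = (0.4242642, -0.4242642, 0.1414214, -1.6970568)
updated quaternion q' = (0.7112, 0.7027, 0.0014, -0.0170)
a = (-7.8000, 7.6000, -4.6000)
new position p' = (-0.3060, 2.2840, -1.5880)
v + (F/m)dt = (-0.4560, -0.6480, 0.5080)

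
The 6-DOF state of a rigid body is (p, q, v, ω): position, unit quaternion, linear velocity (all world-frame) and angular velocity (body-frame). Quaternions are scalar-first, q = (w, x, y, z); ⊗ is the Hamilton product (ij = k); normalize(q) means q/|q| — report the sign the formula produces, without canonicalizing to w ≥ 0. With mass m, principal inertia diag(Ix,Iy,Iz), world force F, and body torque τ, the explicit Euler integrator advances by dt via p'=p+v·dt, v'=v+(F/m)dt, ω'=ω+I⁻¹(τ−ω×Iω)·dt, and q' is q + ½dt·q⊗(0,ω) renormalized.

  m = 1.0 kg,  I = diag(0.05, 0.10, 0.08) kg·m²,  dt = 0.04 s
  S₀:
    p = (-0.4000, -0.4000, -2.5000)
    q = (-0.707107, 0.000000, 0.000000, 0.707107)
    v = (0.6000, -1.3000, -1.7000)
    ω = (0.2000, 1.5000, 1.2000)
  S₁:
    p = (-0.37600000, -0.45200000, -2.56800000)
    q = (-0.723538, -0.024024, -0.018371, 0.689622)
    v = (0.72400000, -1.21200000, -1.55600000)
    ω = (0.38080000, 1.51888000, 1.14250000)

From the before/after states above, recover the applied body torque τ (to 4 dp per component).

rate change Δω = (0.18080000, 0.01888000, -0.05750000)
precession coupling = (-0.0360, -0.0072, 0.0150)
I·α + gyro = (0.1900, 0.0400, -0.1000)

τ = (0.1900, 0.0400, -0.1000)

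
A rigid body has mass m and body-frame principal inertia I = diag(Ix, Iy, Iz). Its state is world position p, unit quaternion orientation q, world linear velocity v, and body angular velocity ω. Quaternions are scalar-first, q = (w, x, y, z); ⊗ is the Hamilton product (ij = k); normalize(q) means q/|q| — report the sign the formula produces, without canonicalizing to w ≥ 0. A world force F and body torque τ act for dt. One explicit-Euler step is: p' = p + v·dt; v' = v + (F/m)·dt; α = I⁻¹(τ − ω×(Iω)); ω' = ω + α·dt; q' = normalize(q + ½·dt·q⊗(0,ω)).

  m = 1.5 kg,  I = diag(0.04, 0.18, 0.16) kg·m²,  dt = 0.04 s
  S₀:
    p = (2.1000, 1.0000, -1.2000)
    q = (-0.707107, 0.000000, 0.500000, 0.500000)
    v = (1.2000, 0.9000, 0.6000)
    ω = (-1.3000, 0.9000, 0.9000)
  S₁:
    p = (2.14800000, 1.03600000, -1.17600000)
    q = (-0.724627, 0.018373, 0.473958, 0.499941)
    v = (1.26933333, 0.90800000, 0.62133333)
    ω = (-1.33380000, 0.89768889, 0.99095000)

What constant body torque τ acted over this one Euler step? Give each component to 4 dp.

rate change Δω = (-0.03380000, -0.00231111, 0.09095000)
I·α + gyro = (-0.0500, 0.1300, 0.2000)

τ = (-0.0500, 0.1300, 0.2000)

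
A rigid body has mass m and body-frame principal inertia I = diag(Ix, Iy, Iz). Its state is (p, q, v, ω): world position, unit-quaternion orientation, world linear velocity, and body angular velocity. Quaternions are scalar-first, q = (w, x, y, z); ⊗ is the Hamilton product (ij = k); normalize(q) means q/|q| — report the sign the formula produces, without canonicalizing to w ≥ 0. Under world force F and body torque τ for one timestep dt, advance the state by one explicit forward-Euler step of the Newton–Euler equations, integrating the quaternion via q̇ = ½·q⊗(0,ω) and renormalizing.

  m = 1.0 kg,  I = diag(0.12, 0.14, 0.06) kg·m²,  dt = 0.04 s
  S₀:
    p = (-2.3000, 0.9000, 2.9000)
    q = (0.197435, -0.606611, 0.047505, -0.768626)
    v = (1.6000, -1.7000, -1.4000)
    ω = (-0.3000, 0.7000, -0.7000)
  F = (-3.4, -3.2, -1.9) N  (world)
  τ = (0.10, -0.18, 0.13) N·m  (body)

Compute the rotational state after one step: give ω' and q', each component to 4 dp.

ω' = (-0.2797, 0.6450, -0.6105)
q' = (0.1823, -0.5976, 0.0464, -0.7794)

precession coupling ω×(Iω) = (0.0392, 0.0126, -0.0042)
angular accel α = (0.5067, -1.3757, 2.2367)
ω' = ω + α·dt = (-0.2797, 0.6450, -0.6105)
2q̇ = q⊗(0,ω) = (-0.7532750, 0.4455542, -0.0558354, -0.5485807)
updated quaternion q' = (0.1823, -0.5976, 0.0464, -0.7794)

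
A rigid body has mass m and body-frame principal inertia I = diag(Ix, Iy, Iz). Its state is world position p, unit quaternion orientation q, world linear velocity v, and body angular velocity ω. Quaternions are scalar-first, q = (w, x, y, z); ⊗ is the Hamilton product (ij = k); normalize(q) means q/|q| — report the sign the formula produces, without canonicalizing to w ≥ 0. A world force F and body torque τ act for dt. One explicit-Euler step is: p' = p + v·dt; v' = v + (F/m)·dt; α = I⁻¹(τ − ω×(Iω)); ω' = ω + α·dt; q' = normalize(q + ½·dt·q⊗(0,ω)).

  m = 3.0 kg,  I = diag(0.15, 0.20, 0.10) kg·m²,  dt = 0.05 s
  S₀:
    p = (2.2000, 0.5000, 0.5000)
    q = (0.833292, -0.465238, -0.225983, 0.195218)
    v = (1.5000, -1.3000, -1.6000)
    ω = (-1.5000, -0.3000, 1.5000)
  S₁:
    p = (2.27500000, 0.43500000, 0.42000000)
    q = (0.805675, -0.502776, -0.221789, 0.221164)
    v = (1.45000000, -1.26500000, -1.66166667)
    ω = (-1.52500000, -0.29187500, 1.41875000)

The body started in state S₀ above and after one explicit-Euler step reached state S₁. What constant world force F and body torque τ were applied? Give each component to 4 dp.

F = (-3.0000, 2.1000, -3.7000)
τ = (-0.0300, -0.0800, -0.1400)

v₁ − v₀ = (-0.05000000, 0.03500000, -0.06166667)
applied force F = (-3.0000, 2.1000, -3.7000)
Δω = ω₁−ω₀ = (-0.02500000, 0.00812500, -0.08125000)
I·α + gyro = (-0.0300, -0.0800, -0.1400)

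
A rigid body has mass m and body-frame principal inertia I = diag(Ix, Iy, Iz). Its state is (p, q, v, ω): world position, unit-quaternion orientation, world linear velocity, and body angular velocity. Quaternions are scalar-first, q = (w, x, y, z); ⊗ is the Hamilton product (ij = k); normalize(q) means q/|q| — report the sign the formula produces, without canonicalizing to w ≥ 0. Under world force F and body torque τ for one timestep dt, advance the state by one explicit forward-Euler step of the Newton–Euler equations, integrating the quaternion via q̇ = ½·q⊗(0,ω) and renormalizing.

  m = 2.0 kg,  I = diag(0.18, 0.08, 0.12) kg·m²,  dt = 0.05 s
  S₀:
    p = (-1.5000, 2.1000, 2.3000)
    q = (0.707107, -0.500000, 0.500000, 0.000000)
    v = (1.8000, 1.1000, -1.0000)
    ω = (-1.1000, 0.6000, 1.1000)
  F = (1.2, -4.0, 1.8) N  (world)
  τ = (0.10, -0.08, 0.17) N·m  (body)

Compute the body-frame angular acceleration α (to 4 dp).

α = (0.4089, -0.0925, 0.8667)

precession coupling ω×(Iω) = (0.0264, -0.0726, 0.0660)
(τ − ω×Iω)/I = (0.4089, -0.0925, 0.8667)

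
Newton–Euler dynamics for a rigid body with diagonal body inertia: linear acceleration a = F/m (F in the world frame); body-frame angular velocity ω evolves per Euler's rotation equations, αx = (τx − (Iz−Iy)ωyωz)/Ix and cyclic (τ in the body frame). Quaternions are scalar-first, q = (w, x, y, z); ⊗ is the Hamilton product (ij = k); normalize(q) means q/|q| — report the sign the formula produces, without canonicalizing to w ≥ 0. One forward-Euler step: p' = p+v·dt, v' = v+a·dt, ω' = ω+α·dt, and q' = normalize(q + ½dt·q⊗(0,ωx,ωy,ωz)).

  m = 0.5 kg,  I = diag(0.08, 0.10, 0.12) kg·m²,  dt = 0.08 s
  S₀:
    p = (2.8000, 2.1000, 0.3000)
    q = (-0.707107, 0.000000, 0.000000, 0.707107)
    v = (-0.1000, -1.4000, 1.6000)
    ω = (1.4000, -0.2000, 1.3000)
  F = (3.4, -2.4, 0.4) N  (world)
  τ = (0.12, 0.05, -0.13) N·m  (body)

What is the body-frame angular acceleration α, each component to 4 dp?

precession coupling ω×(Iω) = (-0.0052, -0.0728, -0.0056)
α = I⁻¹(τ − ω×Iω) = (1.5650, 1.2280, -1.0367)

α = (1.5650, 1.2280, -1.0367)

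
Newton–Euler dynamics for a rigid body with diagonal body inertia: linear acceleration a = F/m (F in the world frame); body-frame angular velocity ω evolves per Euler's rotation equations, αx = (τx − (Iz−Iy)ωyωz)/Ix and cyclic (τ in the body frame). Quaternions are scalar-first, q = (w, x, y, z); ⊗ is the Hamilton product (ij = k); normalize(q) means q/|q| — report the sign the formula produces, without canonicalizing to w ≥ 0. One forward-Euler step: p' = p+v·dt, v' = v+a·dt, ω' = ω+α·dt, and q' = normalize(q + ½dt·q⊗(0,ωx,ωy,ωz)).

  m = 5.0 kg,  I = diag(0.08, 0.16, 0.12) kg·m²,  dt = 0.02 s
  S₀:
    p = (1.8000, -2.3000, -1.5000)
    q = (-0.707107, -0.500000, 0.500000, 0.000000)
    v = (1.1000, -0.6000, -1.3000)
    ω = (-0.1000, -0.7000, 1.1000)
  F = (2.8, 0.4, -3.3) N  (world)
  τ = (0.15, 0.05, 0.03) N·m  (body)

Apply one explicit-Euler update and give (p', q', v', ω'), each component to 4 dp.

angular accel α = (1.4900, 0.2850, 0.2033)
new body rate ω' = (-0.0702, -0.6943, 1.1041)
2q̇ = q⊗(0,ω) = (0.3000000, 0.6207107, 1.0449749, -0.3778177)
q' = normalize(q + ½dt·q⊗(0,ω)) = (-0.7040, -0.4938, 0.5104, -0.0038)
p' = p + v·dt = (1.8220, -2.3120, -1.5260)
v' = v + a·dt = (1.1112, -0.5984, -1.3132)

p' = (1.8220, -2.3120, -1.5260)
q' = (-0.7040, -0.4938, 0.5104, -0.0038)
v' = (1.1112, -0.5984, -1.3132)
ω' = (-0.0702, -0.6943, 1.1041)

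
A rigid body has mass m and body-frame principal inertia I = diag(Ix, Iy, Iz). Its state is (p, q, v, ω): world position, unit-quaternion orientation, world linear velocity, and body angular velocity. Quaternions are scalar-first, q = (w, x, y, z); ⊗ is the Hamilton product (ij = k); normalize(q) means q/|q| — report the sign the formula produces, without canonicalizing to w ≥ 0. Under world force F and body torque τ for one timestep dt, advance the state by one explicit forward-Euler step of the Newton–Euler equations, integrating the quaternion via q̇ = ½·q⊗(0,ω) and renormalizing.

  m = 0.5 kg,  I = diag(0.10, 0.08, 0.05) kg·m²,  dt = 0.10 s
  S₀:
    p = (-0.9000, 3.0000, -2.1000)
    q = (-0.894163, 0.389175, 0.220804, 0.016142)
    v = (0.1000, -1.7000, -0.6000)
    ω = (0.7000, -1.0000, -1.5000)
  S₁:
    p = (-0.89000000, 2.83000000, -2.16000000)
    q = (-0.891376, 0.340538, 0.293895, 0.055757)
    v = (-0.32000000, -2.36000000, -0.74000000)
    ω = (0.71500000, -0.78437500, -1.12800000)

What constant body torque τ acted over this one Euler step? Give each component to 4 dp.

Δω = ω₁−ω₀ = (0.01500000, 0.21562500, 0.37200000)
gyro term ω₀×Iω₀ = (-0.0450, -0.0525, 0.0140)
applied torque τ = (-0.0300, 0.1200, 0.2000)

τ = (-0.0300, 0.1200, 0.2000)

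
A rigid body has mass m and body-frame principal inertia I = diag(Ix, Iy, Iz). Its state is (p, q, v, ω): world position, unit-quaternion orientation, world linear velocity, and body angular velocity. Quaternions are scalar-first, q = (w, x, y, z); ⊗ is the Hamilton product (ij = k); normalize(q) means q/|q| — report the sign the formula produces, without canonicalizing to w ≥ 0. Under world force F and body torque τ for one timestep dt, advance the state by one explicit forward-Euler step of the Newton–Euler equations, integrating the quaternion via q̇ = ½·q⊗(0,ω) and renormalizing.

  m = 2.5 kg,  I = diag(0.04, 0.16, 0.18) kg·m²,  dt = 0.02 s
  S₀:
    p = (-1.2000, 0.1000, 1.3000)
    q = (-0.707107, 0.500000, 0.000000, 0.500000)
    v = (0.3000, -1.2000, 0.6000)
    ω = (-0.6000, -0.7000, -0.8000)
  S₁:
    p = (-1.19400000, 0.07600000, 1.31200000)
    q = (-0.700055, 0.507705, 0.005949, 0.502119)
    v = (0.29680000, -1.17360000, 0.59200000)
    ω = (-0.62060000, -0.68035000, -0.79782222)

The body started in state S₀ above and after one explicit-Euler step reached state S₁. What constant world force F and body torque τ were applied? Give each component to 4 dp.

rate change Δω = (-0.02060000, 0.01965000, 0.00217778)
ω₀×(Iω₀) = (0.0112, -0.0672, 0.0504)
τ = I·(Δω/dt) + ω₀×(Iω₀) = (-0.0300, 0.0900, 0.0700)
velocity change Δv = (-0.00320000, 0.02640000, -0.00800000)
F = m·Δv/dt = (-0.4000, 3.3000, -1.0000)

F = (-0.4000, 3.3000, -1.0000)
τ = (-0.0300, 0.0900, 0.0700)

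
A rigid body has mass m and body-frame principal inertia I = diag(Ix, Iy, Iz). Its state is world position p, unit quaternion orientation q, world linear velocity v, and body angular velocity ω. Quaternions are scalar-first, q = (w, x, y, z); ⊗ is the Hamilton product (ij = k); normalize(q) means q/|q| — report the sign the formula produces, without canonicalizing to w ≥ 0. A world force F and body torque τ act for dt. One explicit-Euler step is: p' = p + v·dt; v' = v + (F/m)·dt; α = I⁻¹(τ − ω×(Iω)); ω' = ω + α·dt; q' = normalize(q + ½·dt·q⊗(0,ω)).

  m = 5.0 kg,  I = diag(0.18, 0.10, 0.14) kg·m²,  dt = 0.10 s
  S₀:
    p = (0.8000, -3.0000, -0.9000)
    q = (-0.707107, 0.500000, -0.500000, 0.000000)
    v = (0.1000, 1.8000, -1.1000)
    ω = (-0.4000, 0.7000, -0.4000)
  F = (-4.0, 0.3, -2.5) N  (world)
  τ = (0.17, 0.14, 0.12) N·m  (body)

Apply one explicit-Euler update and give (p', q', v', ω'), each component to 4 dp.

angular accel α = (1.0067, 1.3360, 0.6971)
new body rate ω' = (-0.2993, 0.8336, -0.3303)
2q̇ = q⊗(0,ω) = (0.5500000, 0.4828428, -0.2949749, 0.4328428)
q' = normalize(q + ½dt·q⊗(0,ω)) = (-0.6789, 0.5236, -0.5142, 0.0216)
p + v·dt = (0.8100, -2.8200, -1.0100)
v + (F/m)dt = (0.0200, 1.8060, -1.1500)

p' = (0.8100, -2.8200, -1.0100)
q' = (-0.6789, 0.5236, -0.5142, 0.0216)
v' = (0.0200, 1.8060, -1.1500)
ω' = (-0.2993, 0.8336, -0.3303)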